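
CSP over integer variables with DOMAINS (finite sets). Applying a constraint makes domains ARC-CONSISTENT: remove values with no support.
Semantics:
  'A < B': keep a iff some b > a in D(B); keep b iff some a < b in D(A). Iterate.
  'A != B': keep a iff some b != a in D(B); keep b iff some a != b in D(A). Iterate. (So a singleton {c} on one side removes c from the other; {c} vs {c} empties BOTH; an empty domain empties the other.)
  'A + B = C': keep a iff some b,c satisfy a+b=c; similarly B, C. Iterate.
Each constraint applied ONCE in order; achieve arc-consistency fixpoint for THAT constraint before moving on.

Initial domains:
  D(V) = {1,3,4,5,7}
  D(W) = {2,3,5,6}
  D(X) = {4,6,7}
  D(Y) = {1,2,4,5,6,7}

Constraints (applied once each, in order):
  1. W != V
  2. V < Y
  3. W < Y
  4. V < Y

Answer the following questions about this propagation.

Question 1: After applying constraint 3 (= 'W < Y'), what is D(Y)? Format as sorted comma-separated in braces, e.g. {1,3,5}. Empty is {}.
Answer: {4,5,6,7}

Derivation:
Constraint 1 (W != V) on D(W)={2,3,5,6} D(V)={1,3,4,5,7}: no change
Constraint 2 (V < Y) on D(V)={1,3,4,5,7} D(Y)={1,2,4,5,6,7}: V {1,3,4,5,7}->{1,3,4,5}; Y {1,2,4,5,6,7}->{2,4,5,6,7}
Constraint 3 (W < Y) on D(W)={2,3,5,6} D(Y)={2,4,5,6,7}: Y {2,4,5,6,7}->{4,5,6,7}
So after constraint 3: D(Y) = {4,5,6,7}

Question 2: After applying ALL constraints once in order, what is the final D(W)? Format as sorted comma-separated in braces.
Answer: {2,3,5,6}

Derivation:
Constraint 1 (W != V) on D(W)={2,3,5,6} D(V)={1,3,4,5,7}: no change
Constraint 2 (V < Y) on D(V)={1,3,4,5,7} D(Y)={1,2,4,5,6,7}: V {1,3,4,5,7}->{1,3,4,5}; Y {1,2,4,5,6,7}->{2,4,5,6,7}
Constraint 3 (W < Y) on D(W)={2,3,5,6} D(Y)={2,4,5,6,7}: Y {2,4,5,6,7}->{4,5,6,7}
Constraint 4 (V < Y) on D(V)={1,3,4,5} D(Y)={4,5,6,7}: no change
So after all 4 constraints: D(W) = {2,3,5,6}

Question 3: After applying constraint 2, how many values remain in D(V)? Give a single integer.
Constraint 1 (W != V) on D(W)={2,3,5,6} D(V)={1,3,4,5,7}: no change
Constraint 2 (V < Y) on D(V)={1,3,4,5,7} D(Y)={1,2,4,5,6,7}: V {1,3,4,5,7}->{1,3,4,5}; Y {1,2,4,5,6,7}->{2,4,5,6,7}
So after constraint 2: D(V)={1,3,4,5}, size = 4

Answer: 4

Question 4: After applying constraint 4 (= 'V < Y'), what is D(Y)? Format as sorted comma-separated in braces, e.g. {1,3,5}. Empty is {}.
Constraint 1 (W != V) on D(W)={2,3,5,6} D(V)={1,3,4,5,7}: no change
Constraint 2 (V < Y) on D(V)={1,3,4,5,7} D(Y)={1,2,4,5,6,7}: V {1,3,4,5,7}->{1,3,4,5}; Y {1,2,4,5,6,7}->{2,4,5,6,7}
Constraint 3 (W < Y) on D(W)={2,3,5,6} D(Y)={2,4,5,6,7}: Y {2,4,5,6,7}->{4,5,6,7}
Constraint 4 (V < Y) on D(V)={1,3,4,5} D(Y)={4,5,6,7}: no change
So after constraint 4: D(Y) = {4,5,6,7}

Answer: {4,5,6,7}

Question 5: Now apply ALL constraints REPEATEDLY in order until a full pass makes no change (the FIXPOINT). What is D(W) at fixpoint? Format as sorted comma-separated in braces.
pass 0 (initial): D(W)={2,3,5,6}
pass 1: V {1,3,4,5,7}->{1,3,4,5}; Y {1,2,4,5,6,7}->{4,5,6,7}
pass 2: no change
Fixpoint after 2 passes: D(W) = {2,3,5,6}

Answer: {2,3,5,6}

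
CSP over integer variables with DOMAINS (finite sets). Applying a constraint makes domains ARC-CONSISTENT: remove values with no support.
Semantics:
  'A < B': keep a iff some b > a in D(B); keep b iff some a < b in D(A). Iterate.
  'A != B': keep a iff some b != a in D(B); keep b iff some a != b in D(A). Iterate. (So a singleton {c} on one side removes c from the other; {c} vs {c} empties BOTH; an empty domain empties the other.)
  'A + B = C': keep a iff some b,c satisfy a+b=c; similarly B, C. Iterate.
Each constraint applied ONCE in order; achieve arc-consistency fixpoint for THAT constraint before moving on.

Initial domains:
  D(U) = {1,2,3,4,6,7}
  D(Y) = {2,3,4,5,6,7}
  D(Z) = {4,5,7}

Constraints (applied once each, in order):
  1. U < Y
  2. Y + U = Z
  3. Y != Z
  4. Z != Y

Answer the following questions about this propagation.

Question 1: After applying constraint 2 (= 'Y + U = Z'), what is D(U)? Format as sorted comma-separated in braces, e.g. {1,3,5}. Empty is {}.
Constraint 1 (U < Y) on D(U)={1,2,3,4,6,7} D(Y)={2,3,4,5,6,7}: U {1,2,3,4,6,7}->{1,2,3,4,6}
Constraint 2 (Y + U = Z) on D(Y)={2,3,4,5,6,7} D(U)={1,2,3,4,6} D(Z)={4,5,7}: Y {2,3,4,5,6,7}->{2,3,4,5,6}; U {1,2,3,4,6}->{1,2,3,4}
So after constraint 2: D(U) = {1,2,3,4}

Answer: {1,2,3,4}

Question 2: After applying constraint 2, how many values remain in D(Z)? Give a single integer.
Answer: 3

Derivation:
Constraint 1 (U < Y) on D(U)={1,2,3,4,6,7} D(Y)={2,3,4,5,6,7}: U {1,2,3,4,6,7}->{1,2,3,4,6}
Constraint 2 (Y + U = Z) on D(Y)={2,3,4,5,6,7} D(U)={1,2,3,4,6} D(Z)={4,5,7}: Y {2,3,4,5,6,7}->{2,3,4,5,6}; U {1,2,3,4,6}->{1,2,3,4}
So after constraint 2: D(Z)={4,5,7}, size = 3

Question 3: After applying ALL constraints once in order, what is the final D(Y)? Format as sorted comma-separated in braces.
Answer: {2,3,4,5,6}

Derivation:
Constraint 1 (U < Y) on D(U)={1,2,3,4,6,7} D(Y)={2,3,4,5,6,7}: U {1,2,3,4,6,7}->{1,2,3,4,6}
Constraint 2 (Y + U = Z) on D(Y)={2,3,4,5,6,7} D(U)={1,2,3,4,6} D(Z)={4,5,7}: Y {2,3,4,5,6,7}->{2,3,4,5,6}; U {1,2,3,4,6}->{1,2,3,4}
Constraint 3 (Y != Z) on D(Y)={2,3,4,5,6} D(Z)={4,5,7}: no change
Constraint 4 (Z != Y) on D(Z)={4,5,7} D(Y)={2,3,4,5,6}: no change
So after all 4 constraints: D(Y) = {2,3,4,5,6}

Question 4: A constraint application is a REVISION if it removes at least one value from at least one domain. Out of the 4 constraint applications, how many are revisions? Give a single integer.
Constraint 1 (U < Y) on D(U)={1,2,3,4,6,7} D(Y)={2,3,4,5,6,7}: U {1,2,3,4,6,7}->{1,2,3,4,6} => REVISION
Constraint 2 (Y + U = Z) on D(Y)={2,3,4,5,6,7} D(U)={1,2,3,4,6} D(Z)={4,5,7}: Y {2,3,4,5,6,7}->{2,3,4,5,6}; U {1,2,3,4,6}->{1,2,3,4} => REVISION
Constraint 3 (Y != Z) on D(Y)={2,3,4,5,6} D(Z)={4,5,7}: no change => not a revision
Constraint 4 (Z != Y) on D(Z)={4,5,7} D(Y)={2,3,4,5,6}: no change => not a revision
Total revisions = 2

Answer: 2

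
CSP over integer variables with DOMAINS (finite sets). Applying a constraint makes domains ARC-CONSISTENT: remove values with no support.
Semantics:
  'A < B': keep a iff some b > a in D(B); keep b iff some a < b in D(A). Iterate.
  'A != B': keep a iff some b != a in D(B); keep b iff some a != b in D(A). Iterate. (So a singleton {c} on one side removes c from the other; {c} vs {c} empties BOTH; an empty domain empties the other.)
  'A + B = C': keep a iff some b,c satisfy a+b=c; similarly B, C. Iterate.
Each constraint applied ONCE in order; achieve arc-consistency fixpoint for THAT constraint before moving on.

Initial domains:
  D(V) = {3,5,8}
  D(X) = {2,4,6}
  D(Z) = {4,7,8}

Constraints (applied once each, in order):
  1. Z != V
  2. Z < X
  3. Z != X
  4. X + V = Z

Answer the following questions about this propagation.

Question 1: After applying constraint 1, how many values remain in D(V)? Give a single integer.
Answer: 3

Derivation:
Constraint 1 (Z != V) on D(Z)={4,7,8} D(V)={3,5,8}: no change
So after constraint 1: D(V)={3,5,8}, size = 3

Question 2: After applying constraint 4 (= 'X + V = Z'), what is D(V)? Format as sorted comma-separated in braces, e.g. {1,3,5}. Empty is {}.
Constraint 1 (Z != V) on D(Z)={4,7,8} D(V)={3,5,8}: no change
Constraint 2 (Z < X) on D(Z)={4,7,8} D(X)={2,4,6}: Z {4,7,8}->{4}; X {2,4,6}->{6}
Constraint 3 (Z != X) on D(Z)={4} D(X)={6}: no change
Constraint 4 (X + V = Z) on D(X)={6} D(V)={3,5,8} D(Z)={4}: X {6}->{}; V {3,5,8}->{}; Z {4}->{}
So after constraint 4: D(V) = {}

Answer: {}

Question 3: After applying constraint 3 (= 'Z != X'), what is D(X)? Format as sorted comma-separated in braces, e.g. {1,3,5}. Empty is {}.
Constraint 1 (Z != V) on D(Z)={4,7,8} D(V)={3,5,8}: no change
Constraint 2 (Z < X) on D(Z)={4,7,8} D(X)={2,4,6}: Z {4,7,8}->{4}; X {2,4,6}->{6}
Constraint 3 (Z != X) on D(Z)={4} D(X)={6}: no change
So after constraint 3: D(X) = {6}

Answer: {6}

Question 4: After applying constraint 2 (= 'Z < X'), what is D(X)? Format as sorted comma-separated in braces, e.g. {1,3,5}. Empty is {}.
Constraint 1 (Z != V) on D(Z)={4,7,8} D(V)={3,5,8}: no change
Constraint 2 (Z < X) on D(Z)={4,7,8} D(X)={2,4,6}: Z {4,7,8}->{4}; X {2,4,6}->{6}
So after constraint 2: D(X) = {6}

Answer: {6}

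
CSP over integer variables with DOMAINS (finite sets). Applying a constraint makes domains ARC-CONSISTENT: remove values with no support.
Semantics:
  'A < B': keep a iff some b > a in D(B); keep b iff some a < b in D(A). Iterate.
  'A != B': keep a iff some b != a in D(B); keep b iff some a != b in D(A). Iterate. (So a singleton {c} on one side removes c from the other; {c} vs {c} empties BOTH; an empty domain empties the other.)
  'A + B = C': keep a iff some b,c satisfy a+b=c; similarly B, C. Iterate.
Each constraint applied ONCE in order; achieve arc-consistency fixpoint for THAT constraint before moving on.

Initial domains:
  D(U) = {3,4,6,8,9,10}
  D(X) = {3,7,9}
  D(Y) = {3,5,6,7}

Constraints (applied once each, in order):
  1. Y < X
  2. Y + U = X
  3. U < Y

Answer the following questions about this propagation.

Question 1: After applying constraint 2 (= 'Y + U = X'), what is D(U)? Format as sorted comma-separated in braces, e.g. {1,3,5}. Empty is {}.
Answer: {3,4,6}

Derivation:
Constraint 1 (Y < X) on D(Y)={3,5,6,7} D(X)={3,7,9}: X {3,7,9}->{7,9}
Constraint 2 (Y + U = X) on D(Y)={3,5,6,7} D(U)={3,4,6,8,9,10} D(X)={7,9}: Y {3,5,6,7}->{3,5,6}; U {3,4,6,8,9,10}->{3,4,6}
So after constraint 2: D(U) = {3,4,6}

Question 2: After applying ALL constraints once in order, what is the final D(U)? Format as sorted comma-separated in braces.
Constraint 1 (Y < X) on D(Y)={3,5,6,7} D(X)={3,7,9}: X {3,7,9}->{7,9}
Constraint 2 (Y + U = X) on D(Y)={3,5,6,7} D(U)={3,4,6,8,9,10} D(X)={7,9}: Y {3,5,6,7}->{3,5,6}; U {3,4,6,8,9,10}->{3,4,6}
Constraint 3 (U < Y) on D(U)={3,4,6} D(Y)={3,5,6}: U {3,4,6}->{3,4}; Y {3,5,6}->{5,6}
So after all 3 constraints: D(U) = {3,4}

Answer: {3,4}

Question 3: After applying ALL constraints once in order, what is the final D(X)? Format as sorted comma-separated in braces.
Constraint 1 (Y < X) on D(Y)={3,5,6,7} D(X)={3,7,9}: X {3,7,9}->{7,9}
Constraint 2 (Y + U = X) on D(Y)={3,5,6,7} D(U)={3,4,6,8,9,10} D(X)={7,9}: Y {3,5,6,7}->{3,5,6}; U {3,4,6,8,9,10}->{3,4,6}
Constraint 3 (U < Y) on D(U)={3,4,6} D(Y)={3,5,6}: U {3,4,6}->{3,4}; Y {3,5,6}->{5,6}
So after all 3 constraints: D(X) = {7,9}

Answer: {7,9}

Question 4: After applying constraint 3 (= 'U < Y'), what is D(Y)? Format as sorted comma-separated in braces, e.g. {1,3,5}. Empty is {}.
Answer: {5,6}

Derivation:
Constraint 1 (Y < X) on D(Y)={3,5,6,7} D(X)={3,7,9}: X {3,7,9}->{7,9}
Constraint 2 (Y + U = X) on D(Y)={3,5,6,7} D(U)={3,4,6,8,9,10} D(X)={7,9}: Y {3,5,6,7}->{3,5,6}; U {3,4,6,8,9,10}->{3,4,6}
Constraint 3 (U < Y) on D(U)={3,4,6} D(Y)={3,5,6}: U {3,4,6}->{3,4}; Y {3,5,6}->{5,6}
So after constraint 3: D(Y) = {5,6}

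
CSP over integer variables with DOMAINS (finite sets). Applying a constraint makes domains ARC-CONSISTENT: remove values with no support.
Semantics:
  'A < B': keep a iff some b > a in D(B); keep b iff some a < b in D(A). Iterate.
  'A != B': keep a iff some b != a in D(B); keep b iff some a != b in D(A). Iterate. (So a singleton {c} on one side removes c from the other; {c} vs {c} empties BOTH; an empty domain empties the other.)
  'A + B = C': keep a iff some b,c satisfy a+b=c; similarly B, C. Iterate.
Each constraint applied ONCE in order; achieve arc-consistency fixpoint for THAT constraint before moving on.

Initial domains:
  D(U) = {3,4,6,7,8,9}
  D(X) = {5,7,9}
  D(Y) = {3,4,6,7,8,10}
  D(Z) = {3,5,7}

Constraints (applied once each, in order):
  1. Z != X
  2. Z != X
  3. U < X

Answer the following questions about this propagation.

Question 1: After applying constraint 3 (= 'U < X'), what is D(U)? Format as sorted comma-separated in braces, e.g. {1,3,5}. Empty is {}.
Constraint 1 (Z != X) on D(Z)={3,5,7} D(X)={5,7,9}: no change
Constraint 2 (Z != X) on D(Z)={3,5,7} D(X)={5,7,9}: no change
Constraint 3 (U < X) on D(U)={3,4,6,7,8,9} D(X)={5,7,9}: U {3,4,6,7,8,9}->{3,4,6,7,8}
So after constraint 3: D(U) = {3,4,6,7,8}

Answer: {3,4,6,7,8}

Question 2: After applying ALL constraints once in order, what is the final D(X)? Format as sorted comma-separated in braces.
Constraint 1 (Z != X) on D(Z)={3,5,7} D(X)={5,7,9}: no change
Constraint 2 (Z != X) on D(Z)={3,5,7} D(X)={5,7,9}: no change
Constraint 3 (U < X) on D(U)={3,4,6,7,8,9} D(X)={5,7,9}: U {3,4,6,7,8,9}->{3,4,6,7,8}
So after all 3 constraints: D(X) = {5,7,9}

Answer: {5,7,9}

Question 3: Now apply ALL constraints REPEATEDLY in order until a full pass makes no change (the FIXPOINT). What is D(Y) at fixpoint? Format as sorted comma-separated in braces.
pass 0 (initial): D(Y)={3,4,6,7,8,10}
pass 1: U {3,4,6,7,8,9}->{3,4,6,7,8}
pass 2: no change
Fixpoint after 2 passes: D(Y) = {3,4,6,7,8,10}

Answer: {3,4,6,7,8,10}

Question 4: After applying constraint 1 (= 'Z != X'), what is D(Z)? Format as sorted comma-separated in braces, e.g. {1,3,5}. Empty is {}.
Constraint 1 (Z != X) on D(Z)={3,5,7} D(X)={5,7,9}: no change
So after constraint 1: D(Z) = {3,5,7}

Answer: {3,5,7}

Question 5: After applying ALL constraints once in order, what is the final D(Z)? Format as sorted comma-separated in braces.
Answer: {3,5,7}

Derivation:
Constraint 1 (Z != X) on D(Z)={3,5,7} D(X)={5,7,9}: no change
Constraint 2 (Z != X) on D(Z)={3,5,7} D(X)={5,7,9}: no change
Constraint 3 (U < X) on D(U)={3,4,6,7,8,9} D(X)={5,7,9}: U {3,4,6,7,8,9}->{3,4,6,7,8}
So after all 3 constraints: D(Z) = {3,5,7}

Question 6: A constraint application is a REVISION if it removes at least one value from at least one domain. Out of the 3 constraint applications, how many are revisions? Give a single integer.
Answer: 1

Derivation:
Constraint 1 (Z != X) on D(Z)={3,5,7} D(X)={5,7,9}: no change => not a revision
Constraint 2 (Z != X) on D(Z)={3,5,7} D(X)={5,7,9}: no change => not a revision
Constraint 3 (U < X) on D(U)={3,4,6,7,8,9} D(X)={5,7,9}: U {3,4,6,7,8,9}->{3,4,6,7,8} => REVISION
Total revisions = 1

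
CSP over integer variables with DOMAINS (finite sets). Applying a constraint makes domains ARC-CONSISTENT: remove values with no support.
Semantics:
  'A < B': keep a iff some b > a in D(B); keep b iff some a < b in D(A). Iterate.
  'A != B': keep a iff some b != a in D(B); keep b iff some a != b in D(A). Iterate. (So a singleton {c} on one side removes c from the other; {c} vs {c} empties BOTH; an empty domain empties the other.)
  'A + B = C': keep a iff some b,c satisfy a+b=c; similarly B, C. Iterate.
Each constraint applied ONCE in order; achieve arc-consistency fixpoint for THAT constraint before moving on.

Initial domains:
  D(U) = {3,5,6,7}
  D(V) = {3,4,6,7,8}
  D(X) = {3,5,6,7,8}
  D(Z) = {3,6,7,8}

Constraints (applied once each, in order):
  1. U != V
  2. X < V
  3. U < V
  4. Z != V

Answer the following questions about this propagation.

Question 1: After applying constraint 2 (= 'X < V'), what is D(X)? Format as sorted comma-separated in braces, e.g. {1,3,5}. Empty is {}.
Answer: {3,5,6,7}

Derivation:
Constraint 1 (U != V) on D(U)={3,5,6,7} D(V)={3,4,6,7,8}: no change
Constraint 2 (X < V) on D(X)={3,5,6,7,8} D(V)={3,4,6,7,8}: X {3,5,6,7,8}->{3,5,6,7}; V {3,4,6,7,8}->{4,6,7,8}
So after constraint 2: D(X) = {3,5,6,7}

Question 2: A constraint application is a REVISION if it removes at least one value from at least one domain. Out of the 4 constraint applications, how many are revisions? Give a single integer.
Constraint 1 (U != V) on D(U)={3,5,6,7} D(V)={3,4,6,7,8}: no change => not a revision
Constraint 2 (X < V) on D(X)={3,5,6,7,8} D(V)={3,4,6,7,8}: X {3,5,6,7,8}->{3,5,6,7}; V {3,4,6,7,8}->{4,6,7,8} => REVISION
Constraint 3 (U < V) on D(U)={3,5,6,7} D(V)={4,6,7,8}: no change => not a revision
Constraint 4 (Z != V) on D(Z)={3,6,7,8} D(V)={4,6,7,8}: no change => not a revision
Total revisions = 1

Answer: 1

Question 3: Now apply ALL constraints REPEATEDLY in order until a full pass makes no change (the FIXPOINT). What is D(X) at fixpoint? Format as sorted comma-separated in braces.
pass 0 (initial): D(X)={3,5,6,7,8}
pass 1: V {3,4,6,7,8}->{4,6,7,8}; X {3,5,6,7,8}->{3,5,6,7}
pass 2: no change
Fixpoint after 2 passes: D(X) = {3,5,6,7}

Answer: {3,5,6,7}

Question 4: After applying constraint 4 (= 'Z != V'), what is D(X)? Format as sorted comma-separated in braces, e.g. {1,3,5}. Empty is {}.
Answer: {3,5,6,7}

Derivation:
Constraint 1 (U != V) on D(U)={3,5,6,7} D(V)={3,4,6,7,8}: no change
Constraint 2 (X < V) on D(X)={3,5,6,7,8} D(V)={3,4,6,7,8}: X {3,5,6,7,8}->{3,5,6,7}; V {3,4,6,7,8}->{4,6,7,8}
Constraint 3 (U < V) on D(U)={3,5,6,7} D(V)={4,6,7,8}: no change
Constraint 4 (Z != V) on D(Z)={3,6,7,8} D(V)={4,6,7,8}: no change
So after constraint 4: D(X) = {3,5,6,7}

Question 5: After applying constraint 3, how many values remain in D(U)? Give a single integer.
Answer: 4

Derivation:
Constraint 1 (U != V) on D(U)={3,5,6,7} D(V)={3,4,6,7,8}: no change
Constraint 2 (X < V) on D(X)={3,5,6,7,8} D(V)={3,4,6,7,8}: X {3,5,6,7,8}->{3,5,6,7}; V {3,4,6,7,8}->{4,6,7,8}
Constraint 3 (U < V) on D(U)={3,5,6,7} D(V)={4,6,7,8}: no change
So after constraint 3: D(U)={3,5,6,7}, size = 4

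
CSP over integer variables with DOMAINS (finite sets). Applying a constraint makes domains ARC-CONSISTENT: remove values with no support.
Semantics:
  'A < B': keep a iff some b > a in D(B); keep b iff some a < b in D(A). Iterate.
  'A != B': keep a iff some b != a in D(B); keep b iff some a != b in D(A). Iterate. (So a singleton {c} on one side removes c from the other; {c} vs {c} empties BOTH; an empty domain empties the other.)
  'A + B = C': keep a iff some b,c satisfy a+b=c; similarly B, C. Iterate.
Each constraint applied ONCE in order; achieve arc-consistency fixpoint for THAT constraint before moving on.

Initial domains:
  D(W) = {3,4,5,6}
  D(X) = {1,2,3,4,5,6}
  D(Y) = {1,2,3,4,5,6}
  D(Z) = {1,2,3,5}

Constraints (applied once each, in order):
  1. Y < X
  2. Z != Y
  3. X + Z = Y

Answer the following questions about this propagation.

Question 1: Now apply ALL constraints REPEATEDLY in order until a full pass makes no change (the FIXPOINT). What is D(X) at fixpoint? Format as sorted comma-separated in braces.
pass 0 (initial): D(X)={1,2,3,4,5,6}
pass 1: X {1,2,3,4,5,6}->{2,3,4}; Y {1,2,3,4,5,6}->{3,4,5}; Z {1,2,3,5}->{1,2,3}
pass 2: X {2,3,4}->{}; Y {3,4,5}->{}; Z {1,2,3}->{}
pass 3: no change
Fixpoint after 3 passes: D(X) = {}

Answer: {}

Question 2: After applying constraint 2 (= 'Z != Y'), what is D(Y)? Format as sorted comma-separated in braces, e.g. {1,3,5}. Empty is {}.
Constraint 1 (Y < X) on D(Y)={1,2,3,4,5,6} D(X)={1,2,3,4,5,6}: Y {1,2,3,4,5,6}->{1,2,3,4,5}; X {1,2,3,4,5,6}->{2,3,4,5,6}
Constraint 2 (Z != Y) on D(Z)={1,2,3,5} D(Y)={1,2,3,4,5}: no change
So after constraint 2: D(Y) = {1,2,3,4,5}

Answer: {1,2,3,4,5}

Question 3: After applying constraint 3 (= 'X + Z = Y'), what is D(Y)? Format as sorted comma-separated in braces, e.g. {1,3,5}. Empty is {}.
Constraint 1 (Y < X) on D(Y)={1,2,3,4,5,6} D(X)={1,2,3,4,5,6}: Y {1,2,3,4,5,6}->{1,2,3,4,5}; X {1,2,3,4,5,6}->{2,3,4,5,6}
Constraint 2 (Z != Y) on D(Z)={1,2,3,5} D(Y)={1,2,3,4,5}: no change
Constraint 3 (X + Z = Y) on D(X)={2,3,4,5,6} D(Z)={1,2,3,5} D(Y)={1,2,3,4,5}: X {2,3,4,5,6}->{2,3,4}; Z {1,2,3,5}->{1,2,3}; Y {1,2,3,4,5}->{3,4,5}
So after constraint 3: D(Y) = {3,4,5}

Answer: {3,4,5}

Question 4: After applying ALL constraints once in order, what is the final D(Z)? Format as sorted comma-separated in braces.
Answer: {1,2,3}

Derivation:
Constraint 1 (Y < X) on D(Y)={1,2,3,4,5,6} D(X)={1,2,3,4,5,6}: Y {1,2,3,4,5,6}->{1,2,3,4,5}; X {1,2,3,4,5,6}->{2,3,4,5,6}
Constraint 2 (Z != Y) on D(Z)={1,2,3,5} D(Y)={1,2,3,4,5}: no change
Constraint 3 (X + Z = Y) on D(X)={2,3,4,5,6} D(Z)={1,2,3,5} D(Y)={1,2,3,4,5}: X {2,3,4,5,6}->{2,3,4}; Z {1,2,3,5}->{1,2,3}; Y {1,2,3,4,5}->{3,4,5}
So after all 3 constraints: D(Z) = {1,2,3}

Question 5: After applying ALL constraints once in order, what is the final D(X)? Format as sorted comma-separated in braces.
Answer: {2,3,4}

Derivation:
Constraint 1 (Y < X) on D(Y)={1,2,3,4,5,6} D(X)={1,2,3,4,5,6}: Y {1,2,3,4,5,6}->{1,2,3,4,5}; X {1,2,3,4,5,6}->{2,3,4,5,6}
Constraint 2 (Z != Y) on D(Z)={1,2,3,5} D(Y)={1,2,3,4,5}: no change
Constraint 3 (X + Z = Y) on D(X)={2,3,4,5,6} D(Z)={1,2,3,5} D(Y)={1,2,3,4,5}: X {2,3,4,5,6}->{2,3,4}; Z {1,2,3,5}->{1,2,3}; Y {1,2,3,4,5}->{3,4,5}
So after all 3 constraints: D(X) = {2,3,4}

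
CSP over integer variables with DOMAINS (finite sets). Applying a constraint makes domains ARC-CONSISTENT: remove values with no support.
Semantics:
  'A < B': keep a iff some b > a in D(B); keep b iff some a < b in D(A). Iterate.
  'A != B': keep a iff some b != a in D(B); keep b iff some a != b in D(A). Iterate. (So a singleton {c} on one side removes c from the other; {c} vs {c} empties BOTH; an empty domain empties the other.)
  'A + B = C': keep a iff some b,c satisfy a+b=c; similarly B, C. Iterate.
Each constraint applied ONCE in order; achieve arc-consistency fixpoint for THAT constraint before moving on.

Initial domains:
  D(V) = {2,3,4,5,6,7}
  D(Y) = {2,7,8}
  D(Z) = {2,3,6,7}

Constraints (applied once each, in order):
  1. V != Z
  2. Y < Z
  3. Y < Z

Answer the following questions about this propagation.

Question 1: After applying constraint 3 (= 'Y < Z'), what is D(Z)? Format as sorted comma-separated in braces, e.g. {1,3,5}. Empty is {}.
Constraint 1 (V != Z) on D(V)={2,3,4,5,6,7} D(Z)={2,3,6,7}: no change
Constraint 2 (Y < Z) on D(Y)={2,7,8} D(Z)={2,3,6,7}: Y {2,7,8}->{2}; Z {2,3,6,7}->{3,6,7}
Constraint 3 (Y < Z) on D(Y)={2} D(Z)={3,6,7}: no change
So after constraint 3: D(Z) = {3,6,7}

Answer: {3,6,7}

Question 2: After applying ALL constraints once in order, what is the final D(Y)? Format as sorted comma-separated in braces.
Constraint 1 (V != Z) on D(V)={2,3,4,5,6,7} D(Z)={2,3,6,7}: no change
Constraint 2 (Y < Z) on D(Y)={2,7,8} D(Z)={2,3,6,7}: Y {2,7,8}->{2}; Z {2,3,6,7}->{3,6,7}
Constraint 3 (Y < Z) on D(Y)={2} D(Z)={3,6,7}: no change
So after all 3 constraints: D(Y) = {2}

Answer: {2}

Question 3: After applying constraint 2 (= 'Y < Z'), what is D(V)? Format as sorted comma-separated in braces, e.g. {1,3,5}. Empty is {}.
Constraint 1 (V != Z) on D(V)={2,3,4,5,6,7} D(Z)={2,3,6,7}: no change
Constraint 2 (Y < Z) on D(Y)={2,7,8} D(Z)={2,3,6,7}: Y {2,7,8}->{2}; Z {2,3,6,7}->{3,6,7}
So after constraint 2: D(V) = {2,3,4,5,6,7}

Answer: {2,3,4,5,6,7}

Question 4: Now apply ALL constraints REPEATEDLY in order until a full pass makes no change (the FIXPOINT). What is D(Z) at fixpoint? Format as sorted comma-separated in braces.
Answer: {3,6,7}

Derivation:
pass 0 (initial): D(Z)={2,3,6,7}
pass 1: Y {2,7,8}->{2}; Z {2,3,6,7}->{3,6,7}
pass 2: no change
Fixpoint after 2 passes: D(Z) = {3,6,7}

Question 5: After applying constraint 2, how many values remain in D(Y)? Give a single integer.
Answer: 1

Derivation:
Constraint 1 (V != Z) on D(V)={2,3,4,5,6,7} D(Z)={2,3,6,7}: no change
Constraint 2 (Y < Z) on D(Y)={2,7,8} D(Z)={2,3,6,7}: Y {2,7,8}->{2}; Z {2,3,6,7}->{3,6,7}
So after constraint 2: D(Y)={2}, size = 1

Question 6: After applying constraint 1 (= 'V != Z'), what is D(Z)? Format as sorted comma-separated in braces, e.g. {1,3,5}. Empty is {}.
Constraint 1 (V != Z) on D(V)={2,3,4,5,6,7} D(Z)={2,3,6,7}: no change
So after constraint 1: D(Z) = {2,3,6,7}

Answer: {2,3,6,7}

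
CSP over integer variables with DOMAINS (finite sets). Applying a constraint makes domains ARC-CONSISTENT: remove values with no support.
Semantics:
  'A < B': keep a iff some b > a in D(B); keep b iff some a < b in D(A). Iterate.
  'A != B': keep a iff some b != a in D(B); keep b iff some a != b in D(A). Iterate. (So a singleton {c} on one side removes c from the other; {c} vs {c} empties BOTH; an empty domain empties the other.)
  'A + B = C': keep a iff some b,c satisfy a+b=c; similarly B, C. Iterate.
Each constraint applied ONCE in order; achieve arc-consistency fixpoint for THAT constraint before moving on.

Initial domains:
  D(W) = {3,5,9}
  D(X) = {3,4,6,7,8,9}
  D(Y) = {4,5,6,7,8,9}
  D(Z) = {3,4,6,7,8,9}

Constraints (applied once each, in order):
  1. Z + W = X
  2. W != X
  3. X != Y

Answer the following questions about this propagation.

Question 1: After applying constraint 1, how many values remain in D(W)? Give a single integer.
Answer: 2

Derivation:
Constraint 1 (Z + W = X) on D(Z)={3,4,6,7,8,9} D(W)={3,5,9} D(X)={3,4,6,7,8,9}: Z {3,4,6,7,8,9}->{3,4,6}; W {3,5,9}->{3,5}; X {3,4,6,7,8,9}->{6,7,8,9}
So after constraint 1: D(W)={3,5}, size = 2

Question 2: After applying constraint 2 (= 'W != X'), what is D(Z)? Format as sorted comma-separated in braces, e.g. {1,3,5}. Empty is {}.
Answer: {3,4,6}

Derivation:
Constraint 1 (Z + W = X) on D(Z)={3,4,6,7,8,9} D(W)={3,5,9} D(X)={3,4,6,7,8,9}: Z {3,4,6,7,8,9}->{3,4,6}; W {3,5,9}->{3,5}; X {3,4,6,7,8,9}->{6,7,8,9}
Constraint 2 (W != X) on D(W)={3,5} D(X)={6,7,8,9}: no change
So after constraint 2: D(Z) = {3,4,6}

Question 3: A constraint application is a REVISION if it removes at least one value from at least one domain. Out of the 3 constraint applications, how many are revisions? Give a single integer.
Constraint 1 (Z + W = X) on D(Z)={3,4,6,7,8,9} D(W)={3,5,9} D(X)={3,4,6,7,8,9}: Z {3,4,6,7,8,9}->{3,4,6}; W {3,5,9}->{3,5}; X {3,4,6,7,8,9}->{6,7,8,9} => REVISION
Constraint 2 (W != X) on D(W)={3,5} D(X)={6,7,8,9}: no change => not a revision
Constraint 3 (X != Y) on D(X)={6,7,8,9} D(Y)={4,5,6,7,8,9}: no change => not a revision
Total revisions = 1

Answer: 1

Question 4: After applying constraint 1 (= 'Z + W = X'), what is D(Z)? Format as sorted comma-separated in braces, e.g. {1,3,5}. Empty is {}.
Constraint 1 (Z + W = X) on D(Z)={3,4,6,7,8,9} D(W)={3,5,9} D(X)={3,4,6,7,8,9}: Z {3,4,6,7,8,9}->{3,4,6}; W {3,5,9}->{3,5}; X {3,4,6,7,8,9}->{6,7,8,9}
So after constraint 1: D(Z) = {3,4,6}

Answer: {3,4,6}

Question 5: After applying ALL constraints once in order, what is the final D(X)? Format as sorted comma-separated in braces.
Answer: {6,7,8,9}

Derivation:
Constraint 1 (Z + W = X) on D(Z)={3,4,6,7,8,9} D(W)={3,5,9} D(X)={3,4,6,7,8,9}: Z {3,4,6,7,8,9}->{3,4,6}; W {3,5,9}->{3,5}; X {3,4,6,7,8,9}->{6,7,8,9}
Constraint 2 (W != X) on D(W)={3,5} D(X)={6,7,8,9}: no change
Constraint 3 (X != Y) on D(X)={6,7,8,9} D(Y)={4,5,6,7,8,9}: no change
So after all 3 constraints: D(X) = {6,7,8,9}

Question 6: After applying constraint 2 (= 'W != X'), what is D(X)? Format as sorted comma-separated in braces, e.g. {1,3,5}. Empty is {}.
Answer: {6,7,8,9}

Derivation:
Constraint 1 (Z + W = X) on D(Z)={3,4,6,7,8,9} D(W)={3,5,9} D(X)={3,4,6,7,8,9}: Z {3,4,6,7,8,9}->{3,4,6}; W {3,5,9}->{3,5}; X {3,4,6,7,8,9}->{6,7,8,9}
Constraint 2 (W != X) on D(W)={3,5} D(X)={6,7,8,9}: no change
So after constraint 2: D(X) = {6,7,8,9}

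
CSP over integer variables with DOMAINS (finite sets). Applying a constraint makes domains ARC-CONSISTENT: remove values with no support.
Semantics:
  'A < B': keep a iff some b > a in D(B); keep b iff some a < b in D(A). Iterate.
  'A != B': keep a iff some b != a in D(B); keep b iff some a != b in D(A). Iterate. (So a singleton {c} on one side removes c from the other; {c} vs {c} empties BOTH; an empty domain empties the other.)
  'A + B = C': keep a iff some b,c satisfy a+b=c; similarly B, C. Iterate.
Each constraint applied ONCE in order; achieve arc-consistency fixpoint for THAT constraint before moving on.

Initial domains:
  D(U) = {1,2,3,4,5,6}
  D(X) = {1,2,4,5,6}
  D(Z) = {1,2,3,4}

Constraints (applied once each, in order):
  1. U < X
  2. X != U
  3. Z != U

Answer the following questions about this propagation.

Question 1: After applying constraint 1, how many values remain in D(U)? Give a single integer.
Answer: 5

Derivation:
Constraint 1 (U < X) on D(U)={1,2,3,4,5,6} D(X)={1,2,4,5,6}: U {1,2,3,4,5,6}->{1,2,3,4,5}; X {1,2,4,5,6}->{2,4,5,6}
So after constraint 1: D(U)={1,2,3,4,5}, size = 5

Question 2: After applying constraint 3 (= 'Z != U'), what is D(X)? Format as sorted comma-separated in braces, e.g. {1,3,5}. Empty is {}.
Answer: {2,4,5,6}

Derivation:
Constraint 1 (U < X) on D(U)={1,2,3,4,5,6} D(X)={1,2,4,5,6}: U {1,2,3,4,5,6}->{1,2,3,4,5}; X {1,2,4,5,6}->{2,4,5,6}
Constraint 2 (X != U) on D(X)={2,4,5,6} D(U)={1,2,3,4,5}: no change
Constraint 3 (Z != U) on D(Z)={1,2,3,4} D(U)={1,2,3,4,5}: no change
So after constraint 3: D(X) = {2,4,5,6}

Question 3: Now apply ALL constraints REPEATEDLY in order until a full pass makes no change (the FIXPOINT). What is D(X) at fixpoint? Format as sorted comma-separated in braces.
pass 0 (initial): D(X)={1,2,4,5,6}
pass 1: U {1,2,3,4,5,6}->{1,2,3,4,5}; X {1,2,4,5,6}->{2,4,5,6}
pass 2: no change
Fixpoint after 2 passes: D(X) = {2,4,5,6}

Answer: {2,4,5,6}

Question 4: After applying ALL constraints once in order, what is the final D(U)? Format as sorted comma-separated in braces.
Answer: {1,2,3,4,5}

Derivation:
Constraint 1 (U < X) on D(U)={1,2,3,4,5,6} D(X)={1,2,4,5,6}: U {1,2,3,4,5,6}->{1,2,3,4,5}; X {1,2,4,5,6}->{2,4,5,6}
Constraint 2 (X != U) on D(X)={2,4,5,6} D(U)={1,2,3,4,5}: no change
Constraint 3 (Z != U) on D(Z)={1,2,3,4} D(U)={1,2,3,4,5}: no change
So after all 3 constraints: D(U) = {1,2,3,4,5}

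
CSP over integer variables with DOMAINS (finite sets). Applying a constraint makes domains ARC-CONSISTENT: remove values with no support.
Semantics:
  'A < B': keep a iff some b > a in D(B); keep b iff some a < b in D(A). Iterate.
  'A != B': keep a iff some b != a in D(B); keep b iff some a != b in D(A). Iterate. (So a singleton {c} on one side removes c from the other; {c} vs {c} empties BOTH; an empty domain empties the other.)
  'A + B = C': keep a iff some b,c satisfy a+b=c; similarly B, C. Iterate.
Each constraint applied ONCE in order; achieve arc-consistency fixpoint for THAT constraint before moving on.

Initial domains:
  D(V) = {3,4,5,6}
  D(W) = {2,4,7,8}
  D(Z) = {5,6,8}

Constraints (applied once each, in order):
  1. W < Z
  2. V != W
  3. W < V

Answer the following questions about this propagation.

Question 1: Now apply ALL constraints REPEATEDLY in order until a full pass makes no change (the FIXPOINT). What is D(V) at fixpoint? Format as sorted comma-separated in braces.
pass 0 (initial): D(V)={3,4,5,6}
pass 1: W {2,4,7,8}->{2,4}
pass 2: no change
Fixpoint after 2 passes: D(V) = {3,4,5,6}

Answer: {3,4,5,6}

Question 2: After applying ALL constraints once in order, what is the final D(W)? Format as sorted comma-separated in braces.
Answer: {2,4}

Derivation:
Constraint 1 (W < Z) on D(W)={2,4,7,8} D(Z)={5,6,8}: W {2,4,7,8}->{2,4,7}
Constraint 2 (V != W) on D(V)={3,4,5,6} D(W)={2,4,7}: no change
Constraint 3 (W < V) on D(W)={2,4,7} D(V)={3,4,5,6}: W {2,4,7}->{2,4}
So after all 3 constraints: D(W) = {2,4}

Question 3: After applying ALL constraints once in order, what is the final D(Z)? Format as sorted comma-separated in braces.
Answer: {5,6,8}

Derivation:
Constraint 1 (W < Z) on D(W)={2,4,7,8} D(Z)={5,6,8}: W {2,4,7,8}->{2,4,7}
Constraint 2 (V != W) on D(V)={3,4,5,6} D(W)={2,4,7}: no change
Constraint 3 (W < V) on D(W)={2,4,7} D(V)={3,4,5,6}: W {2,4,7}->{2,4}
So after all 3 constraints: D(Z) = {5,6,8}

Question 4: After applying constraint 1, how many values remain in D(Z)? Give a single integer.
Answer: 3

Derivation:
Constraint 1 (W < Z) on D(W)={2,4,7,8} D(Z)={5,6,8}: W {2,4,7,8}->{2,4,7}
So after constraint 1: D(Z)={5,6,8}, size = 3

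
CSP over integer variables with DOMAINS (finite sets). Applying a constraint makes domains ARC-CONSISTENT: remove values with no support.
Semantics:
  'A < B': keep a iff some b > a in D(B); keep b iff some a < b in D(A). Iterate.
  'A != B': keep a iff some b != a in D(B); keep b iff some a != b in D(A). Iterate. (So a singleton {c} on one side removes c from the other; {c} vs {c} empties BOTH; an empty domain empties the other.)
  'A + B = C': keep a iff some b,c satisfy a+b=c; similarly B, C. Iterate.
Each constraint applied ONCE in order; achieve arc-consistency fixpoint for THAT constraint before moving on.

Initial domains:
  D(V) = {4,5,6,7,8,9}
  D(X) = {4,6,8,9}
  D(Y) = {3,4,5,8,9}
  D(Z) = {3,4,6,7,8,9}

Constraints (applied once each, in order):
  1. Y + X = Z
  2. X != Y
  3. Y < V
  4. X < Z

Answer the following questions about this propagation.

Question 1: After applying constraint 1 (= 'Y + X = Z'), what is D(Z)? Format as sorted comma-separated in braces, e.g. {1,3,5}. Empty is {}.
Constraint 1 (Y + X = Z) on D(Y)={3,4,5,8,9} D(X)={4,6,8,9} D(Z)={3,4,6,7,8,9}: Y {3,4,5,8,9}->{3,4,5}; X {4,6,8,9}->{4,6}; Z {3,4,6,7,8,9}->{7,8,9}
So after constraint 1: D(Z) = {7,8,9}

Answer: {7,8,9}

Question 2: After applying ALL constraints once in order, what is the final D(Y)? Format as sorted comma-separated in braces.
Answer: {3,4,5}

Derivation:
Constraint 1 (Y + X = Z) on D(Y)={3,4,5,8,9} D(X)={4,6,8,9} D(Z)={3,4,6,7,8,9}: Y {3,4,5,8,9}->{3,4,5}; X {4,6,8,9}->{4,6}; Z {3,4,6,7,8,9}->{7,8,9}
Constraint 2 (X != Y) on D(X)={4,6} D(Y)={3,4,5}: no change
Constraint 3 (Y < V) on D(Y)={3,4,5} D(V)={4,5,6,7,8,9}: no change
Constraint 4 (X < Z) on D(X)={4,6} D(Z)={7,8,9}: no change
So after all 4 constraints: D(Y) = {3,4,5}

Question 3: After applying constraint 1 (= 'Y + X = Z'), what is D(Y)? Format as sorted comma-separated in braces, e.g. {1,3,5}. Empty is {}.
Constraint 1 (Y + X = Z) on D(Y)={3,4,5,8,9} D(X)={4,6,8,9} D(Z)={3,4,6,7,8,9}: Y {3,4,5,8,9}->{3,4,5}; X {4,6,8,9}->{4,6}; Z {3,4,6,7,8,9}->{7,8,9}
So after constraint 1: D(Y) = {3,4,5}

Answer: {3,4,5}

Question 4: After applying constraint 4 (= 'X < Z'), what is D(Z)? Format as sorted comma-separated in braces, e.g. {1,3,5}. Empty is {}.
Constraint 1 (Y + X = Z) on D(Y)={3,4,5,8,9} D(X)={4,6,8,9} D(Z)={3,4,6,7,8,9}: Y {3,4,5,8,9}->{3,4,5}; X {4,6,8,9}->{4,6}; Z {3,4,6,7,8,9}->{7,8,9}
Constraint 2 (X != Y) on D(X)={4,6} D(Y)={3,4,5}: no change
Constraint 3 (Y < V) on D(Y)={3,4,5} D(V)={4,5,6,7,8,9}: no change
Constraint 4 (X < Z) on D(X)={4,6} D(Z)={7,8,9}: no change
So after constraint 4: D(Z) = {7,8,9}

Answer: {7,8,9}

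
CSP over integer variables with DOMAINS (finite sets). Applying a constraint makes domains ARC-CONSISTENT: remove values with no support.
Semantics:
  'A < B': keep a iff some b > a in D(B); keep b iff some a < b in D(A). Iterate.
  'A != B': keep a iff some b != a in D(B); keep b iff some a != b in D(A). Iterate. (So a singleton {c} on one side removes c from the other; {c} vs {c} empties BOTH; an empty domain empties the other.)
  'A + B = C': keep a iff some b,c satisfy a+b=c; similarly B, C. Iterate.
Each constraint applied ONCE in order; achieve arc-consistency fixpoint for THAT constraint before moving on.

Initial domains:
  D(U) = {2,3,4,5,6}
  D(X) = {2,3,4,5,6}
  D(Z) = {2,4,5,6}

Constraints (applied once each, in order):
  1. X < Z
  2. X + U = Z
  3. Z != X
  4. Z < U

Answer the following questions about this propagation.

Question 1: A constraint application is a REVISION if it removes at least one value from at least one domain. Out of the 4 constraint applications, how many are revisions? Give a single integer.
Answer: 3

Derivation:
Constraint 1 (X < Z) on D(X)={2,3,4,5,6} D(Z)={2,4,5,6}: X {2,3,4,5,6}->{2,3,4,5}; Z {2,4,5,6}->{4,5,6} => REVISION
Constraint 2 (X + U = Z) on D(X)={2,3,4,5} D(U)={2,3,4,5,6} D(Z)={4,5,6}: X {2,3,4,5}->{2,3,4}; U {2,3,4,5,6}->{2,3,4} => REVISION
Constraint 3 (Z != X) on D(Z)={4,5,6} D(X)={2,3,4}: no change => not a revision
Constraint 4 (Z < U) on D(Z)={4,5,6} D(U)={2,3,4}: Z {4,5,6}->{}; U {2,3,4}->{} => REVISION
Total revisions = 3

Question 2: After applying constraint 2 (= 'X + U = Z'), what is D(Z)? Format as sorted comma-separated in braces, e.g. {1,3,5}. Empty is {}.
Constraint 1 (X < Z) on D(X)={2,3,4,5,6} D(Z)={2,4,5,6}: X {2,3,4,5,6}->{2,3,4,5}; Z {2,4,5,6}->{4,5,6}
Constraint 2 (X + U = Z) on D(X)={2,3,4,5} D(U)={2,3,4,5,6} D(Z)={4,5,6}: X {2,3,4,5}->{2,3,4}; U {2,3,4,5,6}->{2,3,4}
So after constraint 2: D(Z) = {4,5,6}

Answer: {4,5,6}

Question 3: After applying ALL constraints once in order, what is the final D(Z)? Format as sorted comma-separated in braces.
Answer: {}

Derivation:
Constraint 1 (X < Z) on D(X)={2,3,4,5,6} D(Z)={2,4,5,6}: X {2,3,4,5,6}->{2,3,4,5}; Z {2,4,5,6}->{4,5,6}
Constraint 2 (X + U = Z) on D(X)={2,3,4,5} D(U)={2,3,4,5,6} D(Z)={4,5,6}: X {2,3,4,5}->{2,3,4}; U {2,3,4,5,6}->{2,3,4}
Constraint 3 (Z != X) on D(Z)={4,5,6} D(X)={2,3,4}: no change
Constraint 4 (Z < U) on D(Z)={4,5,6} D(U)={2,3,4}: Z {4,5,6}->{}; U {2,3,4}->{}
So after all 4 constraints: D(Z) = {}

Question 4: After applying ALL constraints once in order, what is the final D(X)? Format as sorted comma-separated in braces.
Answer: {2,3,4}

Derivation:
Constraint 1 (X < Z) on D(X)={2,3,4,5,6} D(Z)={2,4,5,6}: X {2,3,4,5,6}->{2,3,4,5}; Z {2,4,5,6}->{4,5,6}
Constraint 2 (X + U = Z) on D(X)={2,3,4,5} D(U)={2,3,4,5,6} D(Z)={4,5,6}: X {2,3,4,5}->{2,3,4}; U {2,3,4,5,6}->{2,3,4}
Constraint 3 (Z != X) on D(Z)={4,5,6} D(X)={2,3,4}: no change
Constraint 4 (Z < U) on D(Z)={4,5,6} D(U)={2,3,4}: Z {4,5,6}->{}; U {2,3,4}->{}
So after all 4 constraints: D(X) = {2,3,4}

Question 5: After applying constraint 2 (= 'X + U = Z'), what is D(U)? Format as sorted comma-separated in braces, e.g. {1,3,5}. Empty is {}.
Answer: {2,3,4}

Derivation:
Constraint 1 (X < Z) on D(X)={2,3,4,5,6} D(Z)={2,4,5,6}: X {2,3,4,5,6}->{2,3,4,5}; Z {2,4,5,6}->{4,5,6}
Constraint 2 (X + U = Z) on D(X)={2,3,4,5} D(U)={2,3,4,5,6} D(Z)={4,5,6}: X {2,3,4,5}->{2,3,4}; U {2,3,4,5,6}->{2,3,4}
So after constraint 2: D(U) = {2,3,4}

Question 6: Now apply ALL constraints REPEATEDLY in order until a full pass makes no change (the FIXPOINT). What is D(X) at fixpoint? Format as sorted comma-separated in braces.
Answer: {}

Derivation:
pass 0 (initial): D(X)={2,3,4,5,6}
pass 1: U {2,3,4,5,6}->{}; X {2,3,4,5,6}->{2,3,4}; Z {2,4,5,6}->{}
pass 2: X {2,3,4}->{}
pass 3: no change
Fixpoint after 3 passes: D(X) = {}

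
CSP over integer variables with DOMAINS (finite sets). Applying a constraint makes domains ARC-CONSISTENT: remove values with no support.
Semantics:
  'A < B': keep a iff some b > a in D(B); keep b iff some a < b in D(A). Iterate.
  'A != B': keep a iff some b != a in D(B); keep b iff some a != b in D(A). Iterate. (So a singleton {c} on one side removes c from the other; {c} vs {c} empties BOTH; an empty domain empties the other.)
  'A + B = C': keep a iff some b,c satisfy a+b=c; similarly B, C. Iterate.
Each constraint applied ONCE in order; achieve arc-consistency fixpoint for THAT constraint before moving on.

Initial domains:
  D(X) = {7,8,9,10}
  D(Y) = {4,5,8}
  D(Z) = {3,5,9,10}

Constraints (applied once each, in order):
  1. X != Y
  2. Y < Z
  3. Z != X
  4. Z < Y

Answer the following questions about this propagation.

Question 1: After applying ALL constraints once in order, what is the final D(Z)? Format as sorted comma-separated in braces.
Answer: {5}

Derivation:
Constraint 1 (X != Y) on D(X)={7,8,9,10} D(Y)={4,5,8}: no change
Constraint 2 (Y < Z) on D(Y)={4,5,8} D(Z)={3,5,9,10}: Z {3,5,9,10}->{5,9,10}
Constraint 3 (Z != X) on D(Z)={5,9,10} D(X)={7,8,9,10}: no change
Constraint 4 (Z < Y) on D(Z)={5,9,10} D(Y)={4,5,8}: Z {5,9,10}->{5}; Y {4,5,8}->{8}
So after all 4 constraints: D(Z) = {5}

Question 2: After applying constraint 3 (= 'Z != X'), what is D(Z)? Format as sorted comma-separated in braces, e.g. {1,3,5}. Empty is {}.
Answer: {5,9,10}

Derivation:
Constraint 1 (X != Y) on D(X)={7,8,9,10} D(Y)={4,5,8}: no change
Constraint 2 (Y < Z) on D(Y)={4,5,8} D(Z)={3,5,9,10}: Z {3,5,9,10}->{5,9,10}
Constraint 3 (Z != X) on D(Z)={5,9,10} D(X)={7,8,9,10}: no change
So after constraint 3: D(Z) = {5,9,10}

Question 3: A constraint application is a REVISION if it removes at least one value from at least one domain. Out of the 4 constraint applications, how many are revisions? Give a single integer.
Constraint 1 (X != Y) on D(X)={7,8,9,10} D(Y)={4,5,8}: no change => not a revision
Constraint 2 (Y < Z) on D(Y)={4,5,8} D(Z)={3,5,9,10}: Z {3,5,9,10}->{5,9,10} => REVISION
Constraint 3 (Z != X) on D(Z)={5,9,10} D(X)={7,8,9,10}: no change => not a revision
Constraint 4 (Z < Y) on D(Z)={5,9,10} D(Y)={4,5,8}: Z {5,9,10}->{5}; Y {4,5,8}->{8} => REVISION
Total revisions = 2

Answer: 2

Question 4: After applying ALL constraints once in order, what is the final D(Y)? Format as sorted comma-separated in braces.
Answer: {8}

Derivation:
Constraint 1 (X != Y) on D(X)={7,8,9,10} D(Y)={4,5,8}: no change
Constraint 2 (Y < Z) on D(Y)={4,5,8} D(Z)={3,5,9,10}: Z {3,5,9,10}->{5,9,10}
Constraint 3 (Z != X) on D(Z)={5,9,10} D(X)={7,8,9,10}: no change
Constraint 4 (Z < Y) on D(Z)={5,9,10} D(Y)={4,5,8}: Z {5,9,10}->{5}; Y {4,5,8}->{8}
So after all 4 constraints: D(Y) = {8}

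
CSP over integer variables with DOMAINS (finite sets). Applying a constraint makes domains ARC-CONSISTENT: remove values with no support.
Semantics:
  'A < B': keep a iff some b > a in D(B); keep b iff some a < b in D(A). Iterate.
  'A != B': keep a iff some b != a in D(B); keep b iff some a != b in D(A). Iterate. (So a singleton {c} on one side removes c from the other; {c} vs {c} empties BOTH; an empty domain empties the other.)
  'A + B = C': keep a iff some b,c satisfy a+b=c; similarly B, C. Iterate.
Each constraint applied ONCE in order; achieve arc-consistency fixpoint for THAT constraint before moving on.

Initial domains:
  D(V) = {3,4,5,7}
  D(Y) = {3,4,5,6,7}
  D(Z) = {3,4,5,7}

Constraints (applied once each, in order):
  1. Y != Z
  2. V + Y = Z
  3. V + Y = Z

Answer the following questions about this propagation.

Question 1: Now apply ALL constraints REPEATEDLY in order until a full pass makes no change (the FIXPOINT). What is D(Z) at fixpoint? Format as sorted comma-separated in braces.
Answer: {7}

Derivation:
pass 0 (initial): D(Z)={3,4,5,7}
pass 1: V {3,4,5,7}->{3,4}; Y {3,4,5,6,7}->{3,4}; Z {3,4,5,7}->{7}
pass 2: no change
Fixpoint after 2 passes: D(Z) = {7}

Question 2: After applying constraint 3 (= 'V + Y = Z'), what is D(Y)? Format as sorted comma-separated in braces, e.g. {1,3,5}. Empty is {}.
Constraint 1 (Y != Z) on D(Y)={3,4,5,6,7} D(Z)={3,4,5,7}: no change
Constraint 2 (V + Y = Z) on D(V)={3,4,5,7} D(Y)={3,4,5,6,7} D(Z)={3,4,5,7}: V {3,4,5,7}->{3,4}; Y {3,4,5,6,7}->{3,4}; Z {3,4,5,7}->{7}
Constraint 3 (V + Y = Z) on D(V)={3,4} D(Y)={3,4} D(Z)={7}: no change
So after constraint 3: D(Y) = {3,4}

Answer: {3,4}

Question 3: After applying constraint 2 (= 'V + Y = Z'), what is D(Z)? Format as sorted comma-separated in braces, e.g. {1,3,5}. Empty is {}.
Constraint 1 (Y != Z) on D(Y)={3,4,5,6,7} D(Z)={3,4,5,7}: no change
Constraint 2 (V + Y = Z) on D(V)={3,4,5,7} D(Y)={3,4,5,6,7} D(Z)={3,4,5,7}: V {3,4,5,7}->{3,4}; Y {3,4,5,6,7}->{3,4}; Z {3,4,5,7}->{7}
So after constraint 2: D(Z) = {7}

Answer: {7}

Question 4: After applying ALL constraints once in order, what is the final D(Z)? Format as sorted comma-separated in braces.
Constraint 1 (Y != Z) on D(Y)={3,4,5,6,7} D(Z)={3,4,5,7}: no change
Constraint 2 (V + Y = Z) on D(V)={3,4,5,7} D(Y)={3,4,5,6,7} D(Z)={3,4,5,7}: V {3,4,5,7}->{3,4}; Y {3,4,5,6,7}->{3,4}; Z {3,4,5,7}->{7}
Constraint 3 (V + Y = Z) on D(V)={3,4} D(Y)={3,4} D(Z)={7}: no change
So after all 3 constraints: D(Z) = {7}

Answer: {7}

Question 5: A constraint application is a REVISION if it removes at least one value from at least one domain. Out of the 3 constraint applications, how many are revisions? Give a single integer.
Answer: 1

Derivation:
Constraint 1 (Y != Z) on D(Y)={3,4,5,6,7} D(Z)={3,4,5,7}: no change => not a revision
Constraint 2 (V + Y = Z) on D(V)={3,4,5,7} D(Y)={3,4,5,6,7} D(Z)={3,4,5,7}: V {3,4,5,7}->{3,4}; Y {3,4,5,6,7}->{3,4}; Z {3,4,5,7}->{7} => REVISION
Constraint 3 (V + Y = Z) on D(V)={3,4} D(Y)={3,4} D(Z)={7}: no change => not a revision
Total revisions = 1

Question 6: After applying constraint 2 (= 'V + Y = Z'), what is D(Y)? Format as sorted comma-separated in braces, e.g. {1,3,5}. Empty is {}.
Answer: {3,4}

Derivation:
Constraint 1 (Y != Z) on D(Y)={3,4,5,6,7} D(Z)={3,4,5,7}: no change
Constraint 2 (V + Y = Z) on D(V)={3,4,5,7} D(Y)={3,4,5,6,7} D(Z)={3,4,5,7}: V {3,4,5,7}->{3,4}; Y {3,4,5,6,7}->{3,4}; Z {3,4,5,7}->{7}
So after constraint 2: D(Y) = {3,4}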